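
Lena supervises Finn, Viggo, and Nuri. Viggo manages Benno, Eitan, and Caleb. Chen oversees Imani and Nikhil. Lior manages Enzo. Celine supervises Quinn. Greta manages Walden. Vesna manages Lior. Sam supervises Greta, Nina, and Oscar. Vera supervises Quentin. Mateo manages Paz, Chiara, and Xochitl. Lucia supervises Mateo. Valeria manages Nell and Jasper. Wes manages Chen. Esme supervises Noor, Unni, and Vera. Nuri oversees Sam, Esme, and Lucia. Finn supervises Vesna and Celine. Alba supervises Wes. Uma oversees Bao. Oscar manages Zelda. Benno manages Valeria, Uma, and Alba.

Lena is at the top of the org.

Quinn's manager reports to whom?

Quinn reports to Celine, and Celine reports to Finn. So Quinn's skip-level manager is Finn.

Finn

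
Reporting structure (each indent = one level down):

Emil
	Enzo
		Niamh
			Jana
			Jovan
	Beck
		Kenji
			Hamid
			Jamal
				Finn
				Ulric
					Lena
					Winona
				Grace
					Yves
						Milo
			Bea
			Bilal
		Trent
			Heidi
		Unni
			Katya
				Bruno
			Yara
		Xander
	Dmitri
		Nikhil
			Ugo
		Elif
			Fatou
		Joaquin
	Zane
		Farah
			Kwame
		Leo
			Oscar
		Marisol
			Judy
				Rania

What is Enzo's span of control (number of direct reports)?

1

Enzo directly manages Niamh. That is 1 direct report.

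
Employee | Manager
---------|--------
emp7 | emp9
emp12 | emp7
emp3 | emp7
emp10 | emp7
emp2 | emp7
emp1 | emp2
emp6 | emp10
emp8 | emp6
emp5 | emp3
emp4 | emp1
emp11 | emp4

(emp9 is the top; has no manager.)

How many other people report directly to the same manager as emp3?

emp3 reports to emp7. emp7's other direct reports are emp12, emp10, emp2 — 3 peers.

3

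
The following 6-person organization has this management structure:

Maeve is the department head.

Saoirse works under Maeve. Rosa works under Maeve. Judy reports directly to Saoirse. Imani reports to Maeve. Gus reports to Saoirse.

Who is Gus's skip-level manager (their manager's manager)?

Gus reports to Saoirse, and Saoirse reports to Maeve. So Gus's skip-level manager is Maeve.

Maeve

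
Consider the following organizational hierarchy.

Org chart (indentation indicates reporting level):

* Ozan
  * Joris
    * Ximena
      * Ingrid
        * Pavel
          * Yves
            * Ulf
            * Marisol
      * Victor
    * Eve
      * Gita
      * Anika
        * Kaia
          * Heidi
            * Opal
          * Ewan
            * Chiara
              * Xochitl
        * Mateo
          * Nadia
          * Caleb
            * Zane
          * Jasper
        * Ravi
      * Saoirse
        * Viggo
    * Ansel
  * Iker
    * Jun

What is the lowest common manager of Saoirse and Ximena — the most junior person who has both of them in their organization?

Joris

Saoirse's chain of managers is Eve, Joris, Ozan. Ximena's chain of managers is Joris, Ozan. The first manager that appears in both chains is Joris.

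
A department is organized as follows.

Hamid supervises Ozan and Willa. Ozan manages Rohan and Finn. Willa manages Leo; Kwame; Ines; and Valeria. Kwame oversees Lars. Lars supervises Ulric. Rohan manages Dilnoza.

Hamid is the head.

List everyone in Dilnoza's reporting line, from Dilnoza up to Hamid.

Dilnoza reports to Rohan. Rohan reports to Ozan. Ozan reports to Hamid. Hamid is at the top.

Dilnoza -> Rohan -> Ozan -> Hamid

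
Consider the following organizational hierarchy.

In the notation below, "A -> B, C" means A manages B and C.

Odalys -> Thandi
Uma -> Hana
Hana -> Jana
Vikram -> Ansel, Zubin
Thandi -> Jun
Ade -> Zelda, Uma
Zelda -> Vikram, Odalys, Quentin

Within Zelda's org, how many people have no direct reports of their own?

The people in Zelda's organization with no one reporting to them are Quentin, Jun, Zubin, Ansel. That is 4.

4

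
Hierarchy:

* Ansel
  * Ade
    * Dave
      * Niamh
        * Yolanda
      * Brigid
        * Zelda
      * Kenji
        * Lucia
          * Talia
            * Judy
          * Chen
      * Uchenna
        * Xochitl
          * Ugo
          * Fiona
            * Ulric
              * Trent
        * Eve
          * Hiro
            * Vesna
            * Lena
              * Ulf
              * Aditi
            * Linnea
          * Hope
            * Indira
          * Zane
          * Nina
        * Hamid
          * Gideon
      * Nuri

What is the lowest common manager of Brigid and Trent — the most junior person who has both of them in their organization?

Dave

Brigid's chain of managers is Dave, Ade, Ansel. Trent's chain of managers is Ulric, Fiona, Xochitl, Uchenna, Dave, Ade, Ansel. The first manager that appears in both chains is Dave.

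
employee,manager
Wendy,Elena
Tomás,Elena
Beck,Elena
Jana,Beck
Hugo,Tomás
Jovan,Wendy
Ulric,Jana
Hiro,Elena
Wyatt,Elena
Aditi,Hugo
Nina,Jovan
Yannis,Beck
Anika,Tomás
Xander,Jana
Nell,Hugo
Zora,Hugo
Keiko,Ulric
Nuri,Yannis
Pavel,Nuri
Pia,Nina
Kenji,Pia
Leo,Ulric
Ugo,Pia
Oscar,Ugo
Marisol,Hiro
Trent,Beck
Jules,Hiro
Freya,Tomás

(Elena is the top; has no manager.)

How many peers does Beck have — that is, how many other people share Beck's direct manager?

4

Beck reports to Elena. Elena's other direct reports are Wendy, Tomás, Hiro, Wyatt — 4 peers.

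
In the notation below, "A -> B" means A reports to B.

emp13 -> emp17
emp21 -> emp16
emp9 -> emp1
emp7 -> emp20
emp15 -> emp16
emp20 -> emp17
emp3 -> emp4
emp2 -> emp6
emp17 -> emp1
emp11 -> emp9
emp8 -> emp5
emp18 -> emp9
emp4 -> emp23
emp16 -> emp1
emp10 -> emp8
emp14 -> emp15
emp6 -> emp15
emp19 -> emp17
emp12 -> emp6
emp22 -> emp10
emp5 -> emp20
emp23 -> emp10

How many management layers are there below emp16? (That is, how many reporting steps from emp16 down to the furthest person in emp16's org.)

The longest chain under emp16 runs emp16 → emp15 → emp6 → emp2, which is 3 levels below emp16.

3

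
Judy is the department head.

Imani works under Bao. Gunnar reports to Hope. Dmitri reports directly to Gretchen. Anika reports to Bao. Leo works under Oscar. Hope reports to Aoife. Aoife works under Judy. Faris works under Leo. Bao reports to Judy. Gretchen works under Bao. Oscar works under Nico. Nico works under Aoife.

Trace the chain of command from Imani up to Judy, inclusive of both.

Imani -> Bao -> Judy

Imani reports to Bao. Bao reports to Judy. Judy is at the top.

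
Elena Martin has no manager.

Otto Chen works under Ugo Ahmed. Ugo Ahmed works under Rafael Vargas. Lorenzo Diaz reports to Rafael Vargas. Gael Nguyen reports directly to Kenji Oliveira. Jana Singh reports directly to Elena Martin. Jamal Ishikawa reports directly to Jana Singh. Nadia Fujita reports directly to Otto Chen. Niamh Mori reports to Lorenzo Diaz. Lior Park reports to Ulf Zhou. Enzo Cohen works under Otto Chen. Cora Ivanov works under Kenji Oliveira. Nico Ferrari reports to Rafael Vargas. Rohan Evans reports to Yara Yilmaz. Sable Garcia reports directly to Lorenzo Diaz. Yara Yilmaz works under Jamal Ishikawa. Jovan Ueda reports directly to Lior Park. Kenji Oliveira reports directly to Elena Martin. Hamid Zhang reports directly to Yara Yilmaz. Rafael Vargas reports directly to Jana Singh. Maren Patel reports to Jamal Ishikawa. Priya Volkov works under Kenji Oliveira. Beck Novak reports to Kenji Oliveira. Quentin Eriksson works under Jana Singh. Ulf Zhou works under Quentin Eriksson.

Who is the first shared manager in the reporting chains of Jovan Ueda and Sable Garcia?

Jovan Ueda's chain of managers is Lior Park, Ulf Zhou, Quentin Eriksson, Jana Singh, Elena Martin. Sable Garcia's chain of managers is Lorenzo Diaz, Rafael Vargas, Jana Singh, Elena Martin. The first manager that appears in both chains is Jana Singh.

Jana Singh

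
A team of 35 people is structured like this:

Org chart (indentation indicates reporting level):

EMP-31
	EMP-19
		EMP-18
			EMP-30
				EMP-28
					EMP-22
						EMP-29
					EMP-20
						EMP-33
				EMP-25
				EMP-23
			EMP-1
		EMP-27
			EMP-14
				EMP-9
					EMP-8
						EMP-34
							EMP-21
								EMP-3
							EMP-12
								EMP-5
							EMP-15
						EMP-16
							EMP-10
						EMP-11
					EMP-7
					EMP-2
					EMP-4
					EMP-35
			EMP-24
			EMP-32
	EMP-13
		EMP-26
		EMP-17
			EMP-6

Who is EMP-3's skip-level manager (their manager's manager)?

EMP-3 reports to EMP-21, and EMP-21 reports to EMP-34. So EMP-3's skip-level manager is EMP-34.

EMP-34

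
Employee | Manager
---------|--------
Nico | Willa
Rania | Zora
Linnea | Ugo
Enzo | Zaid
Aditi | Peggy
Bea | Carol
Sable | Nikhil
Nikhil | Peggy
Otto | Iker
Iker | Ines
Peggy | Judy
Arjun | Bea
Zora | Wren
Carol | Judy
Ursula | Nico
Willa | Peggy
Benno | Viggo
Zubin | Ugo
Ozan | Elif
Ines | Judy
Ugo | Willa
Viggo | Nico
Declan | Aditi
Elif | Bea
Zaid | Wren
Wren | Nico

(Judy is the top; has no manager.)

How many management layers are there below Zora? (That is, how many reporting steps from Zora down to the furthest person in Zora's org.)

The longest chain under Zora runs Zora → Rania, which is 1 level below Zora.

1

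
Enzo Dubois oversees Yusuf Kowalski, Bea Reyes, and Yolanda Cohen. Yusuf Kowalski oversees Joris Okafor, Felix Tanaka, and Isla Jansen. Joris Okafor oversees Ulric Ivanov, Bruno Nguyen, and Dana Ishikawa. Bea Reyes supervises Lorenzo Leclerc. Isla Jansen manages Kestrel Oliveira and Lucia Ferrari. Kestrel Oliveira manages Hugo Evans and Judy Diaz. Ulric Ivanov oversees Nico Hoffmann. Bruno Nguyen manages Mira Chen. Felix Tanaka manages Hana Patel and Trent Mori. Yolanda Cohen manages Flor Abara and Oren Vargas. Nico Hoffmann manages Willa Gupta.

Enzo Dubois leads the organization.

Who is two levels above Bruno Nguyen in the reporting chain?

Bruno Nguyen reports to Joris Okafor, and Joris Okafor reports to Yusuf Kowalski. So Bruno Nguyen's skip-level manager is Yusuf Kowalski.

Yusuf Kowalski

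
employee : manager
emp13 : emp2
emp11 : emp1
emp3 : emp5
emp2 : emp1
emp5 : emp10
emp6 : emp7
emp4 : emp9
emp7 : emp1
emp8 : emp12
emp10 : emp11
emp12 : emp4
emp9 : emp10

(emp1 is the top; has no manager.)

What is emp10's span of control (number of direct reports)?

emp10 directly manages emp9, emp5. That is 2 direct reports.

2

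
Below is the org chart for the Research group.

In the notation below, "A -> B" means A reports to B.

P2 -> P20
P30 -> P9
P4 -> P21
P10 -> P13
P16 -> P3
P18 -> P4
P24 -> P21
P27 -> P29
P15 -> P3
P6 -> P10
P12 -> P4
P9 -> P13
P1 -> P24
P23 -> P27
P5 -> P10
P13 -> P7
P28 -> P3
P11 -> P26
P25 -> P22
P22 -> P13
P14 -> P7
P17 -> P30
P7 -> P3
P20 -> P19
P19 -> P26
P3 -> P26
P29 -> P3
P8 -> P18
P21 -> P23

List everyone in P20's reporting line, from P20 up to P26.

P20 reports to P19. P19 reports to P26. P26 is at the top.

P20 -> P19 -> P26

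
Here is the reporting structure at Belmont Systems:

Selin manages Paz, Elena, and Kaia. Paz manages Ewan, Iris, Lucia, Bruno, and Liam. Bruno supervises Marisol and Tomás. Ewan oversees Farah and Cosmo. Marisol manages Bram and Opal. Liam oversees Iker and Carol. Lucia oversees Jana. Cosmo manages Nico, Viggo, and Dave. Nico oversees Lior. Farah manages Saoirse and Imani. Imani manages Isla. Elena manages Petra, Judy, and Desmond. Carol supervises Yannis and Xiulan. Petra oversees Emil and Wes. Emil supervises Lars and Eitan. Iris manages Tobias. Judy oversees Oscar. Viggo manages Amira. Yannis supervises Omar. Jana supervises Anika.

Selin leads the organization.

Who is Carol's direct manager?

Liam

Carol reports directly to Liam.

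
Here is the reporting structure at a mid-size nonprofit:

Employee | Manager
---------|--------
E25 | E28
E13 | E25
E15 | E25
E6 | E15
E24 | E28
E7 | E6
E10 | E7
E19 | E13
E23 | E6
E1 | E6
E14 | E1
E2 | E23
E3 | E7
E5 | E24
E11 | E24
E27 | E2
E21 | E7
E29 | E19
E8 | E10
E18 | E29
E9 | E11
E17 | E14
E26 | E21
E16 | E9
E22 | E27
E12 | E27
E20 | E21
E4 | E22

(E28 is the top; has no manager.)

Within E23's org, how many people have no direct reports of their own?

2

The people in E23's organization with no one reporting to them are E12, E4. That is 2.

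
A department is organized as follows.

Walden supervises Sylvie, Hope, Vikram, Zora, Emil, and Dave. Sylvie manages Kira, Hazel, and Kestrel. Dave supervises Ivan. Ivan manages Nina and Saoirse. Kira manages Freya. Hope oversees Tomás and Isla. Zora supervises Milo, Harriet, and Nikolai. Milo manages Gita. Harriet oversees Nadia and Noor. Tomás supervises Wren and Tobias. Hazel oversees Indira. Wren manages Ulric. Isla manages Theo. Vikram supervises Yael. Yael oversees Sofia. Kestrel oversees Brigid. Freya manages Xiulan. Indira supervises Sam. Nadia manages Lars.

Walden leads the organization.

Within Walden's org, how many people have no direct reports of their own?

The people in Walden's organization with no one reporting to them are Emil, Sofia, Nikolai, Lars, Noor, Gita, Theo, Tobias, Ulric, Saoirse, Nina, Brigid, Sam, Xiulan. That is 14.

14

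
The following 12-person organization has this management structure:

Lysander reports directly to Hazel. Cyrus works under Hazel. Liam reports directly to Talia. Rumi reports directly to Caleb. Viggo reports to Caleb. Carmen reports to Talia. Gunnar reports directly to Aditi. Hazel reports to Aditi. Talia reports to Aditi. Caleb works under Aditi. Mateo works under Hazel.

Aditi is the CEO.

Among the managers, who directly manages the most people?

Direct-report counts: Aditi has 4; Talia has 2; Hazel has 3; Caleb has 2. The largest is 4, held by Aditi.

Aditi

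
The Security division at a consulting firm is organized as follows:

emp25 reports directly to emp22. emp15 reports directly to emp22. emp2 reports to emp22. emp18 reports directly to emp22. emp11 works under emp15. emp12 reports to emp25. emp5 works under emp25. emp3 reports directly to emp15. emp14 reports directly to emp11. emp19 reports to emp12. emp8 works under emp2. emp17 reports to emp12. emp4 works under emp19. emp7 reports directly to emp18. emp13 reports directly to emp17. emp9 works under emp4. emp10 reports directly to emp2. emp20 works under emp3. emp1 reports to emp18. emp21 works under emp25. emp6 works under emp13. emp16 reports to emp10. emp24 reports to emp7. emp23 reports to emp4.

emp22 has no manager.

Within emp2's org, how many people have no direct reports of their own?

2

The people in emp2's organization with no one reporting to them are emp16, emp8. That is 2.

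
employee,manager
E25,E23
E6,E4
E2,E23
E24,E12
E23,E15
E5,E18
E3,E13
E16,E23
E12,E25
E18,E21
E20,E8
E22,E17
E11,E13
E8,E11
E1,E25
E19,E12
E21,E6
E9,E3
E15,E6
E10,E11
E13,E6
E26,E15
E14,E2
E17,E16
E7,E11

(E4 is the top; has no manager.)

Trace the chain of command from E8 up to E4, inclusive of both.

E8 reports to E11. E11 reports to E13. E13 reports to E6. E6 reports to E4. E4 is at the top.

E8 -> E11 -> E13 -> E6 -> E4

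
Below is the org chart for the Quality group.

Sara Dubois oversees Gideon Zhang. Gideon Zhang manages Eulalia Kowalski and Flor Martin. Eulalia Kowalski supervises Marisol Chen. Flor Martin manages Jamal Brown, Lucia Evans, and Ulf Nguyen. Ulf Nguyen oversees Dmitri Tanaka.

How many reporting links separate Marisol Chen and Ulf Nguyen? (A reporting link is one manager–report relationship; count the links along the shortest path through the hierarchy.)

4

Marisol Chen is 2 levels below Gideon Zhang, and Ulf Nguyen is 2 levels below Gideon Zhang (their lowest common manager). The shortest path runs up from Marisol Chen to Gideon Zhang and back down to Ulf Nguyen: 2 + 2 = 4 links.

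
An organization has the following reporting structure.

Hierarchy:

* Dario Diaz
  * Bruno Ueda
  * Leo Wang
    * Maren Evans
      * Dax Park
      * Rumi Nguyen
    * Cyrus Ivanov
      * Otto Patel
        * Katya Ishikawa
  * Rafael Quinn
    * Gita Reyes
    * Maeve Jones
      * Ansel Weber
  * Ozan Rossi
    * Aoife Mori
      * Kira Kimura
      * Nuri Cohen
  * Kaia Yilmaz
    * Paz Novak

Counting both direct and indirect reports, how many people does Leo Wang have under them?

Leo Wang directly manages Maren Evans, Cyrus Ivanov. Under Maren Evans: Rumi Nguyen, Dax Park (2). Under Cyrus Ivanov: Otto Patel, Katya Ishikawa (2). So Leo Wang's organization is 2 direct reports plus everyone under them: 3 + 3 = 6.

6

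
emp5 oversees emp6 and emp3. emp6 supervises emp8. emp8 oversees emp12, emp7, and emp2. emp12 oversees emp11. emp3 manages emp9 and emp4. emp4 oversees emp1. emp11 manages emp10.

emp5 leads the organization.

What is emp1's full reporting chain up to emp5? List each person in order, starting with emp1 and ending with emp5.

emp1 reports to emp4. emp4 reports to emp3. emp3 reports to emp5. emp5 is at the top.

emp1 -> emp4 -> emp3 -> emp5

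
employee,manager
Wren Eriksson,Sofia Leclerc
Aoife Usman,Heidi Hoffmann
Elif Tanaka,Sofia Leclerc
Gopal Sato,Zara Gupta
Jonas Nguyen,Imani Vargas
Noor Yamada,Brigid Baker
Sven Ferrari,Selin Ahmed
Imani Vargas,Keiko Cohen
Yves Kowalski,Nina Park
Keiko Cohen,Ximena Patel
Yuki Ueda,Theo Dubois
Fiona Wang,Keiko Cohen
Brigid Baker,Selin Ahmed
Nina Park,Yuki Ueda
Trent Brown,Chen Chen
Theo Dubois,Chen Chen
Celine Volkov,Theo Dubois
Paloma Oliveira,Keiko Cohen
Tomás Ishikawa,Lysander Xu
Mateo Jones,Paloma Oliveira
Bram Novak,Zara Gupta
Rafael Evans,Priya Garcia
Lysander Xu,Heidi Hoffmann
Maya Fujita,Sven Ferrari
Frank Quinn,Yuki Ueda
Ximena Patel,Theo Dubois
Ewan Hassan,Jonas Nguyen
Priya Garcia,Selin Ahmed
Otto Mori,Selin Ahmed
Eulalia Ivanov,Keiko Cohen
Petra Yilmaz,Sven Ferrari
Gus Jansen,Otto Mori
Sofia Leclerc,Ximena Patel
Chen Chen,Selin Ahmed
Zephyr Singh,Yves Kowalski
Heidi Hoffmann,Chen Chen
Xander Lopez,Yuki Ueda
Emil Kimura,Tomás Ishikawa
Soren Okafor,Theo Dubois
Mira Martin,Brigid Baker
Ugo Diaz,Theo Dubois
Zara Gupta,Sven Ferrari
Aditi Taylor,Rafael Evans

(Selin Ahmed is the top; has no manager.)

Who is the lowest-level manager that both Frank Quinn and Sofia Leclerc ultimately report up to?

Theo Dubois

Frank Quinn's chain of managers is Yuki Ueda, Theo Dubois, Chen Chen, Selin Ahmed. Sofia Leclerc's chain of managers is Ximena Patel, Theo Dubois, Chen Chen, Selin Ahmed. The first manager that appears in both chains is Theo Dubois.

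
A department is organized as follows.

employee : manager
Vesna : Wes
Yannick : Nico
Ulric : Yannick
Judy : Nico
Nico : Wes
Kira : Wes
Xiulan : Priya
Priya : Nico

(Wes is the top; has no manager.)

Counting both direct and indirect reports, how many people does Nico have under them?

5

Nico directly manages Yannick, Judy, Priya. Under Yannick: Ulric (1). Judy has no reports. Under Priya: Xiulan (1). So Nico's organization is 3 direct reports plus everyone under them: 2 + 1 + 2 = 5.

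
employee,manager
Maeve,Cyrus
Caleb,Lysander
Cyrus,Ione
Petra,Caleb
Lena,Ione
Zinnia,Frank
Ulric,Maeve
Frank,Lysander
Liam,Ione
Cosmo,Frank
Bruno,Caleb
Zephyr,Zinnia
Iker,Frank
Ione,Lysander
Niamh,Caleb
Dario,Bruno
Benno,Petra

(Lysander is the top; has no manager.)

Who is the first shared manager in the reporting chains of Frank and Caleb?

Frank's chain of managers is Lysander. Caleb's chain of managers is Lysander. The first manager that appears in both chains is Lysander.

Lysander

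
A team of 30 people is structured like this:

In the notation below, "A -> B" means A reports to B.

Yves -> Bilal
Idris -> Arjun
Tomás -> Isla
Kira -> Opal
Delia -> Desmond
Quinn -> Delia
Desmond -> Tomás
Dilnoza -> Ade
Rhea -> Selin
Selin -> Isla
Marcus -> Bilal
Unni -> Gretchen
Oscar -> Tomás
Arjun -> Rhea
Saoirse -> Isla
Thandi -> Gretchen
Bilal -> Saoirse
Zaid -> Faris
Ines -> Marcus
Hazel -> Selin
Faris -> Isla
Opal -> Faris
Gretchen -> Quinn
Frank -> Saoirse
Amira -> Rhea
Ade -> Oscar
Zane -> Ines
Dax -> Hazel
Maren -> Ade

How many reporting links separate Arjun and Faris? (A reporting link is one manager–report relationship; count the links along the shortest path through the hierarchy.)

Arjun is 3 levels below Isla, and Faris is 1 level below Isla (their lowest common manager). The shortest path runs up from Arjun to Isla and back down to Faris: 3 + 1 = 4 links.

4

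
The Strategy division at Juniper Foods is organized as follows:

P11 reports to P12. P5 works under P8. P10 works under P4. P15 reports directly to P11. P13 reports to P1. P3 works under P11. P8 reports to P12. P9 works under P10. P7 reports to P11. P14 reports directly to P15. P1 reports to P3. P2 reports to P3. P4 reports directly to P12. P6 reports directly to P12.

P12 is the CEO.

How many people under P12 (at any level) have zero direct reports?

The people in P12's organization with no one reporting to them are P9, P6, P5, P7, P14, P2, P13. That is 7.

7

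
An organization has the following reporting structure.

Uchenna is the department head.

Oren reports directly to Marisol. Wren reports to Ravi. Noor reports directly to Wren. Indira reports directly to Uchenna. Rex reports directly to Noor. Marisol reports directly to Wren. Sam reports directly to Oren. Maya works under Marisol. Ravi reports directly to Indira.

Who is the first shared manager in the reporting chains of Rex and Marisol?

Wren

Rex's chain of managers is Noor, Wren, Ravi, Indira, Uchenna. Marisol's chain of managers is Wren, Ravi, Indira, Uchenna. The first manager that appears in both chains is Wren.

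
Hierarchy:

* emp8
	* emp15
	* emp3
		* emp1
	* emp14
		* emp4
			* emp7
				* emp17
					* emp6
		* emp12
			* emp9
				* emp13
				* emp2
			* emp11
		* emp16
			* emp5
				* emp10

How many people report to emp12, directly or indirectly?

emp12 directly manages emp9, emp11. Under emp9: emp2, emp13 (2). emp11 has no reports. So emp12's organization is 2 direct reports plus everyone under them: 3 + 1 = 4.

4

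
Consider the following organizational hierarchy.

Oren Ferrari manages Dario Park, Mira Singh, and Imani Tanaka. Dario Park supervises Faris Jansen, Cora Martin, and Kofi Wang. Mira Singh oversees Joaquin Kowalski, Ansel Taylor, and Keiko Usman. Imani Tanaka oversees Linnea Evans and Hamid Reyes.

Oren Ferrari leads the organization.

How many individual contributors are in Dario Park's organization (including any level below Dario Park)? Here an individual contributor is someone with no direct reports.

3

The people in Dario Park's organization with no one reporting to them are Kofi Wang, Faris Jansen, Cora Martin. That is 3.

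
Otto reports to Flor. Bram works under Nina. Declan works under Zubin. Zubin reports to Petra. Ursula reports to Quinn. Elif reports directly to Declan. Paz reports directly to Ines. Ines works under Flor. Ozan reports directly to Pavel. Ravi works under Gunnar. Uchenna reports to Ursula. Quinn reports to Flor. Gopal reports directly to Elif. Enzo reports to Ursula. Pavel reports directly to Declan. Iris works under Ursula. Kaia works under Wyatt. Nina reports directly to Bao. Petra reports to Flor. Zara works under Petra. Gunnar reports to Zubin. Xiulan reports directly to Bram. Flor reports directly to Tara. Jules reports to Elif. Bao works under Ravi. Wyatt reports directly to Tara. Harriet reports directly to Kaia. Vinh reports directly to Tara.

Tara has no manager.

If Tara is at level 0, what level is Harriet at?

Chain from Harriet up to Tara: Harriet → Kaia → Wyatt → Tara. That is 3 steps up, so Harriet is 3 levels below Tara.

3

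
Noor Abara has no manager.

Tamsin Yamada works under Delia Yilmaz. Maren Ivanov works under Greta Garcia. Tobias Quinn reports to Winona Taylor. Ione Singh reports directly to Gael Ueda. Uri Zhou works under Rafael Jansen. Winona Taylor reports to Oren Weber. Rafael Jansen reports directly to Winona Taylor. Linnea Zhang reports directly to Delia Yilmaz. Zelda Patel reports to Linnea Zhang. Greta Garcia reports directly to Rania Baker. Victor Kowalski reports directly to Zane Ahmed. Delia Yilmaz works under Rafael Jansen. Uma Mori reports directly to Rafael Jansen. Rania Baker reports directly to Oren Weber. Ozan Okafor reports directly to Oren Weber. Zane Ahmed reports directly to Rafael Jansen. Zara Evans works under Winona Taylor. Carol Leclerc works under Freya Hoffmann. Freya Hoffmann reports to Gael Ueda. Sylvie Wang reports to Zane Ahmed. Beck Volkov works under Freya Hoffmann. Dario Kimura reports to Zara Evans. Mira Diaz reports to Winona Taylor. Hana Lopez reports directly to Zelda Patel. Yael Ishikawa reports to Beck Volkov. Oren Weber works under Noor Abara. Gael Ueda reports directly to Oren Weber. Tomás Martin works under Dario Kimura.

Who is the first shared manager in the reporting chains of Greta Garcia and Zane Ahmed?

Greta Garcia's chain of managers is Rania Baker, Oren Weber, Noor Abara. Zane Ahmed's chain of managers is Rafael Jansen, Winona Taylor, Oren Weber, Noor Abara. The first manager that appears in both chains is Oren Weber.

Oren Weber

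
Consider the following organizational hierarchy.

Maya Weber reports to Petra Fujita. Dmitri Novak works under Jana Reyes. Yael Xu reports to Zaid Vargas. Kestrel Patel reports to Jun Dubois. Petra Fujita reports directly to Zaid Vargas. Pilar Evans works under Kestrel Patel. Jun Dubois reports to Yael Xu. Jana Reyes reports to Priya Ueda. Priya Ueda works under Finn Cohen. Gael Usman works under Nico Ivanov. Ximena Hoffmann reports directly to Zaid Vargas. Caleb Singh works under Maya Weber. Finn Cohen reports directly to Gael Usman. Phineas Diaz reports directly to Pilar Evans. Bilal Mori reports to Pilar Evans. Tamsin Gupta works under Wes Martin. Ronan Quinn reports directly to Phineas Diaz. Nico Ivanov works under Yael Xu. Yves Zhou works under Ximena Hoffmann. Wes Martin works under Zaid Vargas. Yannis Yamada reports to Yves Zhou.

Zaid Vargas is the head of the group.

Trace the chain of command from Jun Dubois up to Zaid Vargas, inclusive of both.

Jun Dubois reports to Yael Xu. Yael Xu reports to Zaid Vargas. Zaid Vargas is at the top.

Jun Dubois -> Yael Xu -> Zaid Vargas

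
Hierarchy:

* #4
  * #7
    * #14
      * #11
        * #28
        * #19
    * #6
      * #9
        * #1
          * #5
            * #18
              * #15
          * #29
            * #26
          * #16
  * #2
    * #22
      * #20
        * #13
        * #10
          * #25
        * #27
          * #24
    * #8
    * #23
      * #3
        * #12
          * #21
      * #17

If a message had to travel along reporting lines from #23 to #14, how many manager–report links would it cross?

#23 is 2 levels below #4, and #14 is 2 levels below #4 (their lowest common manager). The shortest path runs up from #23 to #4 and back down to #14: 2 + 2 = 4 links.

4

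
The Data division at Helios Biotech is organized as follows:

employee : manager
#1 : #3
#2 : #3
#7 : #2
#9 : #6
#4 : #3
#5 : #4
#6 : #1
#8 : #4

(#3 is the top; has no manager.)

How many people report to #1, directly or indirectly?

2

#1 directly manages #6. Under #6: #9 (1). That's 2 in total.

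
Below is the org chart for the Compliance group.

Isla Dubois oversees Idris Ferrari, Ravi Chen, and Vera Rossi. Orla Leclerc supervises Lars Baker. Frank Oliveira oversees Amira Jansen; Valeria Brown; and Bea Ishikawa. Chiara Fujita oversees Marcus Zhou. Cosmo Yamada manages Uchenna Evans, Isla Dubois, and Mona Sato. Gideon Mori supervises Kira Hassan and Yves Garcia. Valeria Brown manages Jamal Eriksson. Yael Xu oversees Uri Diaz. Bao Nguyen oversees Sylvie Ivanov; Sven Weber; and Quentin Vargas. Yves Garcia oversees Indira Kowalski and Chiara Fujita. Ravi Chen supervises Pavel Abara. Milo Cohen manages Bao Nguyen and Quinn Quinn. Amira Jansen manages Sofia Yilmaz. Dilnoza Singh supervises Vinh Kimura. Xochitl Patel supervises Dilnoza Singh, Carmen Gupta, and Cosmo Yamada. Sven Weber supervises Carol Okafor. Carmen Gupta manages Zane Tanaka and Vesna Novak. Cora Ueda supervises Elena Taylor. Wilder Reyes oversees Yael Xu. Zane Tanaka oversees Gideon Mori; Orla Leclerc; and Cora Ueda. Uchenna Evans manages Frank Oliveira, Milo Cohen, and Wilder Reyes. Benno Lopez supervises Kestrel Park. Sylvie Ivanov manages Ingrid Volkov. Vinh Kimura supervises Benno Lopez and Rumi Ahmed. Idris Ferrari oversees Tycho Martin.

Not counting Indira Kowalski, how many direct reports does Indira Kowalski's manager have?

1

Indira Kowalski reports to Yves Garcia. Yves Garcia's other direct reports are Chiara Fujita — 1 peer.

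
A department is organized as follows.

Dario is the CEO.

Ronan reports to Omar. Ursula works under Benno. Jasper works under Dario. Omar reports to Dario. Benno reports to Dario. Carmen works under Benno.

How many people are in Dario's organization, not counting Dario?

6

Dario directly manages Benno, Omar, Jasper. Under Benno: Carmen, Ursula (2). Under Omar: Ronan (1). Jasper has no reports. So Dario's organization is 3 direct reports plus everyone under them: 3 + 2 + 1 = 6.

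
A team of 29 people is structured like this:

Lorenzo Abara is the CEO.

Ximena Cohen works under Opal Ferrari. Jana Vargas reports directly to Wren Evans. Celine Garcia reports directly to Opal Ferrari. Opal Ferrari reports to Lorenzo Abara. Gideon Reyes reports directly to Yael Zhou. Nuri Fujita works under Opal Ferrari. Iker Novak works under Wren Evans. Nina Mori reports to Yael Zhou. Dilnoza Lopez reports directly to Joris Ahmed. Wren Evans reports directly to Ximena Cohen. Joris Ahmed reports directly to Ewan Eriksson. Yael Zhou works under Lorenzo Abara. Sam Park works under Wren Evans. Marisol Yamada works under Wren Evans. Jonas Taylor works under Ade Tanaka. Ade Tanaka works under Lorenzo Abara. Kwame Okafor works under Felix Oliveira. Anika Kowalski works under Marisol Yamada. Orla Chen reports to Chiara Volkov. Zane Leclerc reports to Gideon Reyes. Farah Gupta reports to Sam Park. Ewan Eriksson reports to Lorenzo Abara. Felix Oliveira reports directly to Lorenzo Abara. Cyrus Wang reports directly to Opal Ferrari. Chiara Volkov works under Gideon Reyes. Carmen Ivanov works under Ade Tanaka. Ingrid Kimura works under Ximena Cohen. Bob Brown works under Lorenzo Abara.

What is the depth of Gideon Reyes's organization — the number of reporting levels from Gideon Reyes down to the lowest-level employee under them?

2

The longest chain under Gideon Reyes runs Gideon Reyes → Chiara Volkov → Orla Chen, which is 2 levels below Gideon Reyes.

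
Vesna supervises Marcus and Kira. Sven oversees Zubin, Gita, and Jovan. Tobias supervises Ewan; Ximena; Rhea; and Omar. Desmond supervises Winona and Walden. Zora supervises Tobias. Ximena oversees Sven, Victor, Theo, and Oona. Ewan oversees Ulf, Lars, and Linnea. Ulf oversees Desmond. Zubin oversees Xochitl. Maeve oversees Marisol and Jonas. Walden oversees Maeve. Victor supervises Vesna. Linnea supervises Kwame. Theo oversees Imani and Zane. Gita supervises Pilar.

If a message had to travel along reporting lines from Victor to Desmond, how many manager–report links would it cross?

Victor is 2 levels below Tobias, and Desmond is 3 levels below Tobias (their lowest common manager). The shortest path runs up from Victor to Tobias and back down to Desmond: 2 + 3 = 5 links.

5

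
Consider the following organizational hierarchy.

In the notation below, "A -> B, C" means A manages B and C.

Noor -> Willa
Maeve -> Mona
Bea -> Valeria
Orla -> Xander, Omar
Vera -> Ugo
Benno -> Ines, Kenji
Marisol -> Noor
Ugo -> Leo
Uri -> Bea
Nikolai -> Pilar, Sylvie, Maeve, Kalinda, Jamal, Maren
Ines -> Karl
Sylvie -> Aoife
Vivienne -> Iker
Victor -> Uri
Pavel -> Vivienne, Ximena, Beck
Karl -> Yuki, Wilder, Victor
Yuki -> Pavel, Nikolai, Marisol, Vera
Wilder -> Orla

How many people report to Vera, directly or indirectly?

2

Vera directly manages Ugo. Under Ugo: Leo (1). That's 2 in total.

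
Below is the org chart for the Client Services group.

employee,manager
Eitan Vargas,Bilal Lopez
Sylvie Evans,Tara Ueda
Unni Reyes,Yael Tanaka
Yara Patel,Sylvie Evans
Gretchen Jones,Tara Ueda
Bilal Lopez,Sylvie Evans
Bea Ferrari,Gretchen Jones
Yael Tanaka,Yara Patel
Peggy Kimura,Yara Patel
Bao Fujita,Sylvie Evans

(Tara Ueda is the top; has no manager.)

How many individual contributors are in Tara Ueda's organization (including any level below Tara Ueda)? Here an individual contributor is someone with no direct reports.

The people in Tara Ueda's organization with no one reporting to them are Bea Ferrari, Bao Fujita, Eitan Vargas, Peggy Kimura, Unni Reyes. That is 5.

5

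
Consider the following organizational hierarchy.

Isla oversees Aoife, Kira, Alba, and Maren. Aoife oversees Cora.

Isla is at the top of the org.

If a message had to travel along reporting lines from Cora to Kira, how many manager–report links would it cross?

3

Cora is 2 levels below Isla, and Kira is 1 level below Isla (their lowest common manager). The shortest path runs up from Cora to Isla and back down to Kira: 2 + 1 = 3 links.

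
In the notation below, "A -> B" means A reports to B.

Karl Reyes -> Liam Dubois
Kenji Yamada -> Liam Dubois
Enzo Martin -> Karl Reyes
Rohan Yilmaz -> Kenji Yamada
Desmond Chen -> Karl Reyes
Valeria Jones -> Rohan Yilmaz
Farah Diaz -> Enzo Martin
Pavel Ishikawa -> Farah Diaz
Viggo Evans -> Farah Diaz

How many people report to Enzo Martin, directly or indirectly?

Enzo Martin directly manages Farah Diaz. Under Farah Diaz: Viggo Evans, Pavel Ishikawa (2). That's 3 in total.

3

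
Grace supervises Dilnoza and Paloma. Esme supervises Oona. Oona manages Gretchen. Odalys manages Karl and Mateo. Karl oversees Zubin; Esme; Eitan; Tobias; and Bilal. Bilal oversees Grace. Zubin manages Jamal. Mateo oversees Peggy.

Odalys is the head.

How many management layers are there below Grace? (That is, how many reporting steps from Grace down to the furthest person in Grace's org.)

1

The longest chain under Grace runs Grace → Paloma, which is 1 level below Grace.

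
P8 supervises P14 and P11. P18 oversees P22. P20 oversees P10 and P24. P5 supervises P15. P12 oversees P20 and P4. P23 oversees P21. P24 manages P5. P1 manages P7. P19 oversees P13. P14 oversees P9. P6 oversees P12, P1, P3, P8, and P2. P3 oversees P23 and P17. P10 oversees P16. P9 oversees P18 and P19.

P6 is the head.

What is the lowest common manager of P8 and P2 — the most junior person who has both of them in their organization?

P8's chain of managers is P6. P2's chain of managers is P6. The first manager that appears in both chains is P6.

P6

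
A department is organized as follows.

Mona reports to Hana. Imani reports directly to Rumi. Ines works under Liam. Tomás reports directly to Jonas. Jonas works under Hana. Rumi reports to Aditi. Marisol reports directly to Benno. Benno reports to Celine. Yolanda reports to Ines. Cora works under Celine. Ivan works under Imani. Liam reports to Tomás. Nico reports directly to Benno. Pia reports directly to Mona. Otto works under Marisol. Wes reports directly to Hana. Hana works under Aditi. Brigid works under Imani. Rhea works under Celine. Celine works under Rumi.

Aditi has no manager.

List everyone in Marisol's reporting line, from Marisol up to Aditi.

Marisol reports to Benno. Benno reports to Celine. Celine reports to Rumi. Rumi reports to Aditi. Aditi is at the top.

Marisol -> Benno -> Celine -> Rumi -> Aditi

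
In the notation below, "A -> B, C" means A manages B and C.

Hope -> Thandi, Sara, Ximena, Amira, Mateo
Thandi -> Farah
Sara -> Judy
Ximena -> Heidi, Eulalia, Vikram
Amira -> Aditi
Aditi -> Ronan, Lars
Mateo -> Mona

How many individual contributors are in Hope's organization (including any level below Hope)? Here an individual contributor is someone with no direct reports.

8

The people in Hope's organization with no one reporting to them are Mona, Lars, Ronan, Vikram, Eulalia, Heidi, Judy, Farah. That is 8.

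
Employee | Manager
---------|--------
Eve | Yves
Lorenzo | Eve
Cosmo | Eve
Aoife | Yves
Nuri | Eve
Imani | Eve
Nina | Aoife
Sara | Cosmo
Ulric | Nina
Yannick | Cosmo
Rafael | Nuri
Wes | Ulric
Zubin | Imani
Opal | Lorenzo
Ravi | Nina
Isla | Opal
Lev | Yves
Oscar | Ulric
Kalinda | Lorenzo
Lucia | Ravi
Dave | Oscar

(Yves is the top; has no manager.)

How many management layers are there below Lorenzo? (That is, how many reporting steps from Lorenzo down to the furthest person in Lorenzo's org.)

The longest chain under Lorenzo runs Lorenzo → Opal → Isla, which is 2 levels below Lorenzo.

2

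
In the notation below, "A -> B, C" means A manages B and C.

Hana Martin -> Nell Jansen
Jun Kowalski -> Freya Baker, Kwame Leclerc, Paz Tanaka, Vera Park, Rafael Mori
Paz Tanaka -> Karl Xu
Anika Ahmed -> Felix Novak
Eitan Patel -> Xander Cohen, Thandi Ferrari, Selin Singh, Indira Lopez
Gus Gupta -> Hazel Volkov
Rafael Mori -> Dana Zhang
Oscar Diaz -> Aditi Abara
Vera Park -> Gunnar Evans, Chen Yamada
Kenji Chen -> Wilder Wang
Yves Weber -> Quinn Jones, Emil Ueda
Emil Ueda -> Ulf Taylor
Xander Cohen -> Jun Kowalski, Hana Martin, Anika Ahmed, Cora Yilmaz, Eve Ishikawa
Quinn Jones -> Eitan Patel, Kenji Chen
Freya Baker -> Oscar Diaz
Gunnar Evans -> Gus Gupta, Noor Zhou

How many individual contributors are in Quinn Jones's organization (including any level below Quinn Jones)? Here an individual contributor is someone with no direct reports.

The people in Quinn Jones's organization with no one reporting to them are Wilder Wang, Indira Lopez, Selin Singh, Thandi Ferrari, Eve Ishikawa, Cora Yilmaz, Felix Novak, Nell Jansen, Dana Zhang, Chen Yamada, Noor Zhou, Hazel Volkov, Karl Xu, Kwame Leclerc, Aditi Abara. That is 15.

15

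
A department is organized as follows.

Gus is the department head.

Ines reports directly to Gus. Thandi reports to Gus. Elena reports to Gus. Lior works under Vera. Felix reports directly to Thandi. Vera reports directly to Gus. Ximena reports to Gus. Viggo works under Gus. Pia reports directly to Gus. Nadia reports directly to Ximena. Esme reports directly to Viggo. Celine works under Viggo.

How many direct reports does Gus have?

7

Gus directly manages Viggo, Ximena, Vera, Elena, Pia, Ines, Thandi. That is 7 direct reports.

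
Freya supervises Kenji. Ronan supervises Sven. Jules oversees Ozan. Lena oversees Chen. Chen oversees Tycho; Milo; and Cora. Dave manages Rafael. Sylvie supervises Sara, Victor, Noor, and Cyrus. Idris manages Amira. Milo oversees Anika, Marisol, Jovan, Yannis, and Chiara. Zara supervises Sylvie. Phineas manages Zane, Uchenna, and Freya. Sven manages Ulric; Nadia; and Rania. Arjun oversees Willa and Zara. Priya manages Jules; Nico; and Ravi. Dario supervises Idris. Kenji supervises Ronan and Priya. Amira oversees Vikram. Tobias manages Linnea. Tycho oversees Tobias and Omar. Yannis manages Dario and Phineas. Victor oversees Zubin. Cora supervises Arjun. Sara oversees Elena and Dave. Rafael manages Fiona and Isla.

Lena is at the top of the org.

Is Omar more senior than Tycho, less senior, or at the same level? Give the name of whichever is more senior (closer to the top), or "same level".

Omar is 3 levels below Lena; Tycho is 2. Tycho is higher.

Tycho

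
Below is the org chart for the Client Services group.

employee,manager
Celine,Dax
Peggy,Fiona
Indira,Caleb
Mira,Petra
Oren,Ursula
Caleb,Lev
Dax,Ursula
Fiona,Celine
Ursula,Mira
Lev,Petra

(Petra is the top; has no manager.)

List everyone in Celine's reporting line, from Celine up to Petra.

Celine reports to Dax. Dax reports to Ursula. Ursula reports to Mira. Mira reports to Petra. Petra is at the top.

Celine -> Dax -> Ursula -> Mira -> Petra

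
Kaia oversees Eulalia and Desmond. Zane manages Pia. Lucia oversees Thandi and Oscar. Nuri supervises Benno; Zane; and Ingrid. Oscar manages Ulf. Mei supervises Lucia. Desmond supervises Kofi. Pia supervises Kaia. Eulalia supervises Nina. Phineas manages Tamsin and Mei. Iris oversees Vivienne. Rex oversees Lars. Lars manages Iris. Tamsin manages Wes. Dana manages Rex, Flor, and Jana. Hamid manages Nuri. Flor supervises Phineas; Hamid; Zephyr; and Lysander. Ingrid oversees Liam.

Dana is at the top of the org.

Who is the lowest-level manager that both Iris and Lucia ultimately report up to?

Iris's chain of managers is Lars, Rex, Dana. Lucia's chain of managers is Mei, Phineas, Flor, Dana. The first manager that appears in both chains is Dana.

Dana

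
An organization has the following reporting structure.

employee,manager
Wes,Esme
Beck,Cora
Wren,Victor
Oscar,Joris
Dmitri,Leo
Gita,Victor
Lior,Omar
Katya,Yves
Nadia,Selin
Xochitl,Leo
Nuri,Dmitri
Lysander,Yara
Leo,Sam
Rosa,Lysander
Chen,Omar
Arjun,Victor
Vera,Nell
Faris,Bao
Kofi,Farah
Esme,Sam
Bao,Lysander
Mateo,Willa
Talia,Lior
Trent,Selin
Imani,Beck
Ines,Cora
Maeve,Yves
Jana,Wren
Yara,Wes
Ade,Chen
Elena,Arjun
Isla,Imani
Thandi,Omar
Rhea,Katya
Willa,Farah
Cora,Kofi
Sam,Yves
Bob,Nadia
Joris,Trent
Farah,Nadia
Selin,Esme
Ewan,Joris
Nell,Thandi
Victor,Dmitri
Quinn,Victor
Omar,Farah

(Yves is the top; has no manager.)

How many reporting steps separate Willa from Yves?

6

Chain from Willa up to Yves: Willa → Farah → Nadia → Selin → Esme → Sam → Yves. That is 6 steps up, so Willa is 6 levels below Yves.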